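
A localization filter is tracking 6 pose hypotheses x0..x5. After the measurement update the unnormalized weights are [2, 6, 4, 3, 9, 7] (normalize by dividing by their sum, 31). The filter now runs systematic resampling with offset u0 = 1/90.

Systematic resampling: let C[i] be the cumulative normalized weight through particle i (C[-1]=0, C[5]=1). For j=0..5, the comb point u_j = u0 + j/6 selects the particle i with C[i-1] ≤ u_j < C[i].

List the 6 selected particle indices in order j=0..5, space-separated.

0 1 2 4 4 5

C = [2/31, 8/31, 12/31, 15/31, 24/31, 1]
j=0: u_0=1/90 ∈ [0, 2/31) → index 0
j=1: u_1=8/45 ∈ [2/31, 8/31) → index 1
j=2: u_2=31/90 ∈ [8/31, 12/31) → index 2
j=3: u_3=23/45 ∈ [15/31, 24/31) → index 4
j=4: u_4=61/90 ∈ [15/31, 24/31) → index 4
j=5: u_5=38/45 ∈ [24/31, 1) → index 5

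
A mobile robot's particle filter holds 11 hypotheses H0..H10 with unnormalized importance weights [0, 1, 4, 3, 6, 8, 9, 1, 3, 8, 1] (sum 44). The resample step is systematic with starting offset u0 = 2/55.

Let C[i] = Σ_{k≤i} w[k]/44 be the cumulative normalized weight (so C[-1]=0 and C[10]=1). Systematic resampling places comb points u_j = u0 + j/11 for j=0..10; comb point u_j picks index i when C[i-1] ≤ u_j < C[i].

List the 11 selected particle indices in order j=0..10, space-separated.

C = [0, 1/44, 5/44, 2/11, 7/22, 1/2, 31/44, 8/11, 35/44, 43/44, 1]
j=0: u_0=2/55 ∈ [1/44, 5/44) → index 2
j=1: u_1=7/55 ∈ [5/44, 2/11) → index 3
j=2: u_2=12/55 ∈ [2/11, 7/22) → index 4
j=3: u_3=17/55 ∈ [2/11, 7/22) → index 4
j=4: u_4=2/5 ∈ [7/22, 1/2) → index 5
j=5: u_5=27/55 ∈ [7/22, 1/2) → index 5
j=6: u_6=32/55 ∈ [1/2, 31/44) → index 6
j=7: u_7=37/55 ∈ [1/2, 31/44) → index 6
j=8: u_8=42/55 ∈ [8/11, 35/44) → index 8
j=9: u_9=47/55 ∈ [35/44, 43/44) → index 9
j=10: u_10=52/55 ∈ [35/44, 43/44) → index 9

2 3 4 4 5 5 6 6 8 9 9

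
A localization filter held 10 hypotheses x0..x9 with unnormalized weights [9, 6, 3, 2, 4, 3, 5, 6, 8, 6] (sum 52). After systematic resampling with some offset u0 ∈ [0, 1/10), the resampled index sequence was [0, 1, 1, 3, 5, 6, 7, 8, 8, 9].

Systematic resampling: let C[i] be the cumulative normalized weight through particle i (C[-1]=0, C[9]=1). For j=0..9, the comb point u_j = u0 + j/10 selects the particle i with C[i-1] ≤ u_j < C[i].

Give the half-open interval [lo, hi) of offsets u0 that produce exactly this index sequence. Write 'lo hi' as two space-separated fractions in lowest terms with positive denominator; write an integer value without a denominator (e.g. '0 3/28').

C = [9/52, 15/52, 9/26, 5/13, 6/13, 27/52, 8/13, 19/26, 23/26, 1]
j=0 picked index 0: u0 ∈ [0, 9/52)
j=1 picked index 1: u0 ∈ [19/260, 49/260)
j=2 picked index 1: u0 ∈ [-7/260, 23/260)
j=3 picked index 3: u0 ∈ [3/65, 11/130)
j=4 picked index 5: u0 ∈ [4/65, 31/260)
j=5 picked index 6: u0 ∈ [1/52, 3/26)
j=6 picked index 7: u0 ∈ [1/65, 17/130)
j=7 picked index 8: u0 ∈ [2/65, 12/65)
j=8 picked index 8: u0 ∈ [-9/130, 11/130)
j=9 picked index 9: u0 ∈ [-1/65, 1/10)
intersection: [19/260, 11/130)

19/260 11/130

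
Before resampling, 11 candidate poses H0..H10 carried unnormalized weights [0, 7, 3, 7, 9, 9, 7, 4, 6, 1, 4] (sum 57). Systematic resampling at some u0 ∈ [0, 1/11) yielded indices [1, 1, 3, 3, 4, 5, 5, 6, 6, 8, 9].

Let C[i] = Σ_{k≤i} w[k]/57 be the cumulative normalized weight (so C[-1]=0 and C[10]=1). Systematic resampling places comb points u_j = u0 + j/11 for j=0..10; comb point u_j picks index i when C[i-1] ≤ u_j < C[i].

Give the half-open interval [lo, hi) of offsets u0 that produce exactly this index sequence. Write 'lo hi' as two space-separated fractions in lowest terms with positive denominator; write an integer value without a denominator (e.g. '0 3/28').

2/627 2/209

C = [0, 7/57, 10/57, 17/57, 26/57, 35/57, 14/19, 46/57, 52/57, 53/57, 1]
j=0 picked index 1: u0 ∈ [0, 7/57)
j=1 picked index 1: u0 ∈ [-1/11, 20/627)
j=2 picked index 3: u0 ∈ [-4/627, 73/627)
j=3 picked index 3: u0 ∈ [-61/627, 16/627)
j=4 picked index 4: u0 ∈ [-41/627, 58/627)
j=5 picked index 5: u0 ∈ [1/627, 100/627)
j=6 picked index 5: u0 ∈ [-56/627, 43/627)
j=7 picked index 6: u0 ∈ [-14/627, 21/209)
j=8 picked index 6: u0 ∈ [-71/627, 2/209)
j=9 picked index 8: u0 ∈ [-7/627, 59/627)
j=10 picked index 9: u0 ∈ [2/627, 13/627)
intersection: [2/627, 2/209)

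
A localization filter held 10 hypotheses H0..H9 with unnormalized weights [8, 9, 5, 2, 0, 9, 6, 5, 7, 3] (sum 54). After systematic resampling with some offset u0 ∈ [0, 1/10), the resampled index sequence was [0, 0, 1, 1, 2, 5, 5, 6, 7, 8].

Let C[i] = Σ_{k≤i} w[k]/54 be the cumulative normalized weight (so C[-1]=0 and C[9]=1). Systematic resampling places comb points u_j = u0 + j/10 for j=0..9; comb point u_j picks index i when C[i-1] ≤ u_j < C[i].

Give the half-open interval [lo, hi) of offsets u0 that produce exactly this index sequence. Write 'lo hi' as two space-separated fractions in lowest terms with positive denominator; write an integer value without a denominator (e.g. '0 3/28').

0 1/135

C = [4/27, 17/54, 11/27, 4/9, 4/9, 11/18, 13/18, 22/27, 17/18, 1]
j=0 picked index 0: u0 ∈ [0, 4/27)
j=1 picked index 0: u0 ∈ [-1/10, 13/270)
j=2 picked index 1: u0 ∈ [-7/135, 31/270)
j=3 picked index 1: u0 ∈ [-41/270, 2/135)
j=4 picked index 2: u0 ∈ [-23/270, 1/135)
j=5 picked index 5: u0 ∈ [-1/18, 1/9)
j=6 picked index 5: u0 ∈ [-7/45, 1/90)
j=7 picked index 6: u0 ∈ [-4/45, 1/45)
j=8 picked index 7: u0 ∈ [-7/90, 2/135)
j=9 picked index 8: u0 ∈ [-23/270, 2/45)
intersection: [0, 1/135)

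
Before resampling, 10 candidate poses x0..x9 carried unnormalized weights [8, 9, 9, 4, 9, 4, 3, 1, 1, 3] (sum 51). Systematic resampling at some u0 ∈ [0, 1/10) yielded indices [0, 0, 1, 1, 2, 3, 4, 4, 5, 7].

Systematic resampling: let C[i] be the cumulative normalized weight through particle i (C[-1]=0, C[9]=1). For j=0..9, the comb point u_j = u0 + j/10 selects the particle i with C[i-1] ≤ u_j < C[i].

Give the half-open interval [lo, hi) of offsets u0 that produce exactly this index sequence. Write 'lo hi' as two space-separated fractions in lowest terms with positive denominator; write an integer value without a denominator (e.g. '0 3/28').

1/102 11/510

C = [8/51, 1/3, 26/51, 10/17, 13/17, 43/51, 46/51, 47/51, 16/17, 1]
j=0 picked index 0: u0 ∈ [0, 8/51)
j=1 picked index 0: u0 ∈ [-1/10, 29/510)
j=2 picked index 1: u0 ∈ [-11/255, 2/15)
j=3 picked index 1: u0 ∈ [-73/510, 1/30)
j=4 picked index 2: u0 ∈ [-1/15, 28/255)
j=5 picked index 3: u0 ∈ [1/102, 3/34)
j=6 picked index 4: u0 ∈ [-1/85, 14/85)
j=7 picked index 4: u0 ∈ [-19/170, 11/170)
j=8 picked index 5: u0 ∈ [-3/85, 11/255)
j=9 picked index 7: u0 ∈ [1/510, 11/510)
intersection: [1/102, 11/510)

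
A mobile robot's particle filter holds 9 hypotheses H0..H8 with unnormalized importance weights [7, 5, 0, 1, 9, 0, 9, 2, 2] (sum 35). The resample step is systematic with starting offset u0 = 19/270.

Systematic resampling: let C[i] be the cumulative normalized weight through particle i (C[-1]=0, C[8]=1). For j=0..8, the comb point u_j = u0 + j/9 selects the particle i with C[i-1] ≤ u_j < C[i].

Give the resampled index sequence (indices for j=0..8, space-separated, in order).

C = [1/5, 12/35, 12/35, 13/35, 22/35, 22/35, 31/35, 33/35, 1]
j=0: u_0=19/270 ∈ [0, 1/5) → index 0
j=1: u_1=49/270 ∈ [0, 1/5) → index 0
j=2: u_2=79/270 ∈ [1/5, 12/35) → index 1
j=3: u_3=109/270 ∈ [13/35, 22/35) → index 4
j=4: u_4=139/270 ∈ [13/35, 22/35) → index 4
j=5: u_5=169/270 ∈ [13/35, 22/35) → index 4
j=6: u_6=199/270 ∈ [22/35, 31/35) → index 6
j=7: u_7=229/270 ∈ [22/35, 31/35) → index 6
j=8: u_8=259/270 ∈ [33/35, 1) → index 8

0 0 1 4 4 4 6 6 8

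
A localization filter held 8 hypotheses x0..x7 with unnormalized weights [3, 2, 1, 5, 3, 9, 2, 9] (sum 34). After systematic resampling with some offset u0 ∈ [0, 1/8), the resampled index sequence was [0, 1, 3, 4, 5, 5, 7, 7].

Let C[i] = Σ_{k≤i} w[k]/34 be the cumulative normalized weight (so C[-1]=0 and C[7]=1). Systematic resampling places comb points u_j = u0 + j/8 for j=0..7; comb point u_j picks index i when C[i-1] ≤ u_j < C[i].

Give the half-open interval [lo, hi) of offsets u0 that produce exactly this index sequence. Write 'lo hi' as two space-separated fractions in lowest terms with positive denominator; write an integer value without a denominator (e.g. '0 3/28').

C = [3/34, 5/34, 3/17, 11/34, 7/17, 23/34, 25/34, 1]
j=0 picked index 0: u0 ∈ [0, 3/34)
j=1 picked index 1: u0 ∈ [-5/136, 3/136)
j=2 picked index 3: u0 ∈ [-5/68, 5/68)
j=3 picked index 4: u0 ∈ [-7/136, 5/136)
j=4 picked index 5: u0 ∈ [-3/34, 3/17)
j=5 picked index 5: u0 ∈ [-29/136, 7/136)
j=6 picked index 7: u0 ∈ [-1/68, 1/4)
j=7 picked index 7: u0 ∈ [-19/136, 1/8)
intersection: [0, 3/136)

0 3/136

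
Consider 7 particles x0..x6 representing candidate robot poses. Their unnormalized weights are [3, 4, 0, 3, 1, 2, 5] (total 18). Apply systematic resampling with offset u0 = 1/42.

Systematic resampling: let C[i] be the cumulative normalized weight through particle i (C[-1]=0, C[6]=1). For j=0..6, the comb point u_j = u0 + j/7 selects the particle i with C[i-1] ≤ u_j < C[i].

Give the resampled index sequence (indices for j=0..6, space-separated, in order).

0 1 1 3 4 6 6

C = [1/6, 7/18, 7/18, 5/9, 11/18, 13/18, 1]
j=0: u_0=1/42 ∈ [0, 1/6) → index 0
j=1: u_1=1/6 ∈ [1/6, 7/18) → index 1
j=2: u_2=13/42 ∈ [1/6, 7/18) → index 1
j=3: u_3=19/42 ∈ [7/18, 5/9) → index 3
j=4: u_4=25/42 ∈ [5/9, 11/18) → index 4
j=5: u_5=31/42 ∈ [13/18, 1) → index 6
j=6: u_6=37/42 ∈ [13/18, 1) → index 6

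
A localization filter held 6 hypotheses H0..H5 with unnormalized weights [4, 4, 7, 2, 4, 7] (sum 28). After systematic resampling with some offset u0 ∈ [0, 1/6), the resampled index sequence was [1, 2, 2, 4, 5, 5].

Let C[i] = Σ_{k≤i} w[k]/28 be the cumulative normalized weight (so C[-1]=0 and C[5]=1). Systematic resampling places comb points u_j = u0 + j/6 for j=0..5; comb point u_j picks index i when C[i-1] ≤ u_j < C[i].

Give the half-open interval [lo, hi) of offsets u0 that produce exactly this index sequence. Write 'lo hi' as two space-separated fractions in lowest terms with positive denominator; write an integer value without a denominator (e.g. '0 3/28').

1/7 1/6

C = [1/7, 2/7, 15/28, 17/28, 3/4, 1]
j=0 picked index 1: u0 ∈ [1/7, 2/7)
j=1 picked index 2: u0 ∈ [5/42, 31/84)
j=2 picked index 2: u0 ∈ [-1/21, 17/84)
j=3 picked index 4: u0 ∈ [3/28, 1/4)
j=4 picked index 5: u0 ∈ [1/12, 1/3)
j=5 picked index 5: u0 ∈ [-1/12, 1/6)
intersection: [1/7, 1/6)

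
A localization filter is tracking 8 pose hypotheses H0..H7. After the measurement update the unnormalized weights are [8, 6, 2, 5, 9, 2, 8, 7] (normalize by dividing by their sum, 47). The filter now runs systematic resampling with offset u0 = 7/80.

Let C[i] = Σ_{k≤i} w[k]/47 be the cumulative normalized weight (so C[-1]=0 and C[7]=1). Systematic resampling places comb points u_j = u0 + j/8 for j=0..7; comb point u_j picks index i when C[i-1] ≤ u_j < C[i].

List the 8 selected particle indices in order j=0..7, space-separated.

C = [8/47, 14/47, 16/47, 21/47, 30/47, 32/47, 40/47, 1]
j=0: u_0=7/80 ∈ [0, 8/47) → index 0
j=1: u_1=17/80 ∈ [8/47, 14/47) → index 1
j=2: u_2=27/80 ∈ [14/47, 16/47) → index 2
j=3: u_3=37/80 ∈ [21/47, 30/47) → index 4
j=4: u_4=47/80 ∈ [21/47, 30/47) → index 4
j=5: u_5=57/80 ∈ [32/47, 40/47) → index 6
j=6: u_6=67/80 ∈ [32/47, 40/47) → index 6
j=7: u_7=77/80 ∈ [40/47, 1) → index 7

0 1 2 4 4 6 6 7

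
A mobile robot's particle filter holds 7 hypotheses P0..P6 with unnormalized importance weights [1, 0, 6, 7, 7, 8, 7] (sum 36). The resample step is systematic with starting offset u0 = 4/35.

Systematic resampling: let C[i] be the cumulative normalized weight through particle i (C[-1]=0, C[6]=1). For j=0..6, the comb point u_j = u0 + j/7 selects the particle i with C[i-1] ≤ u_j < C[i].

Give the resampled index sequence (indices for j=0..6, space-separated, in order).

C = [1/36, 1/36, 7/36, 7/18, 7/12, 29/36, 1]
j=0: u_0=4/35 ∈ [1/36, 7/36) → index 2
j=1: u_1=9/35 ∈ [7/36, 7/18) → index 3
j=2: u_2=2/5 ∈ [7/18, 7/12) → index 4
j=3: u_3=19/35 ∈ [7/18, 7/12) → index 4
j=4: u_4=24/35 ∈ [7/12, 29/36) → index 5
j=5: u_5=29/35 ∈ [29/36, 1) → index 6
j=6: u_6=34/35 ∈ [29/36, 1) → index 6

2 3 4 4 5 6 6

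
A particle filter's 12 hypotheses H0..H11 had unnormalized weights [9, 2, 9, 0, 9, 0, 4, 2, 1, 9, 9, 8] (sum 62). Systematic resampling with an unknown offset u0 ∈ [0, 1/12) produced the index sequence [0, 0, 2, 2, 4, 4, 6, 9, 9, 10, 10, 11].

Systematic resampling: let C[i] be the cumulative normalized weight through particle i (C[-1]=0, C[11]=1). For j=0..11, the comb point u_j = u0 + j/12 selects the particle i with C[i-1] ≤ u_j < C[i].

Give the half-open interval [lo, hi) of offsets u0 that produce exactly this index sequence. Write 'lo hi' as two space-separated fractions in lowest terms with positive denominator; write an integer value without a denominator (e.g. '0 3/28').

C = [9/62, 11/62, 10/31, 10/31, 29/62, 29/62, 33/62, 35/62, 18/31, 45/62, 27/31, 1]
j=0 picked index 0: u0 ∈ [0, 9/62)
j=1 picked index 0: u0 ∈ [-1/12, 23/372)
j=2 picked index 2: u0 ∈ [1/93, 29/186)
j=3 picked index 2: u0 ∈ [-9/124, 9/124)
j=4 picked index 4: u0 ∈ [-1/93, 25/186)
j=5 picked index 4: u0 ∈ [-35/372, 19/372)
j=6 picked index 6: u0 ∈ [-1/31, 1/31)
j=7 picked index 9: u0 ∈ [-1/372, 53/372)
j=8 picked index 9: u0 ∈ [-8/93, 11/186)
j=9 picked index 10: u0 ∈ [-3/124, 15/124)
j=10 picked index 10: u0 ∈ [-10/93, 7/186)
j=11 picked index 11: u0 ∈ [-17/372, 1/12)
intersection: [1/93, 1/31)

1/93 1/31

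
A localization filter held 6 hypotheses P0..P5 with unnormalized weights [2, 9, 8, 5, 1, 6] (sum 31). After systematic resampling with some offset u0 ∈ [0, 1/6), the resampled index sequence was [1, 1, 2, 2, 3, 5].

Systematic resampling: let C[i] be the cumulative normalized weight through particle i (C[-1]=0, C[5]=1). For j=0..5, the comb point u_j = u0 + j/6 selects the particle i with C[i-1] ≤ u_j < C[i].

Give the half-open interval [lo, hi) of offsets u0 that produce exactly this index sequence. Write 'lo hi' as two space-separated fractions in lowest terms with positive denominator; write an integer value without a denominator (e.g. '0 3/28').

2/31 10/93

C = [2/31, 11/31, 19/31, 24/31, 25/31, 1]
j=0 picked index 1: u0 ∈ [2/31, 11/31)
j=1 picked index 1: u0 ∈ [-19/186, 35/186)
j=2 picked index 2: u0 ∈ [2/93, 26/93)
j=3 picked index 2: u0 ∈ [-9/62, 7/62)
j=4 picked index 3: u0 ∈ [-5/93, 10/93)
j=5 picked index 5: u0 ∈ [-5/186, 1/6)
intersection: [2/31, 10/93)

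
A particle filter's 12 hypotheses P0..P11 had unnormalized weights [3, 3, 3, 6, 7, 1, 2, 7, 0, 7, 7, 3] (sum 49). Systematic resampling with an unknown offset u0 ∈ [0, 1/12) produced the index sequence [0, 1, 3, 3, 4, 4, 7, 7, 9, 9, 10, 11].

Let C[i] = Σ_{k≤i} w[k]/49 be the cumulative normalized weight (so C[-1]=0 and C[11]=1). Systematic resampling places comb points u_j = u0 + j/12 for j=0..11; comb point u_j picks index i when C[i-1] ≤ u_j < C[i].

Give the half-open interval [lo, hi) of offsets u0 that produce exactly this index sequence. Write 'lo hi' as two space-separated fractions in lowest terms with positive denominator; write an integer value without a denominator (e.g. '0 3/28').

13/588 19/588

C = [3/49, 6/49, 9/49, 15/49, 22/49, 23/49, 25/49, 32/49, 32/49, 39/49, 46/49, 1]
j=0 picked index 0: u0 ∈ [0, 3/49)
j=1 picked index 1: u0 ∈ [-13/588, 23/588)
j=2 picked index 3: u0 ∈ [5/294, 41/294)
j=3 picked index 3: u0 ∈ [-13/196, 11/196)
j=4 picked index 4: u0 ∈ [-4/147, 17/147)
j=5 picked index 4: u0 ∈ [-65/588, 19/588)
j=6 picked index 7: u0 ∈ [1/98, 15/98)
j=7 picked index 7: u0 ∈ [-43/588, 41/588)
j=8 picked index 9: u0 ∈ [-2/147, 19/147)
j=9 picked index 9: u0 ∈ [-19/196, 9/196)
j=10 picked index 10: u0 ∈ [-11/294, 31/294)
j=11 picked index 11: u0 ∈ [13/588, 1/12)
intersection: [13/588, 19/588)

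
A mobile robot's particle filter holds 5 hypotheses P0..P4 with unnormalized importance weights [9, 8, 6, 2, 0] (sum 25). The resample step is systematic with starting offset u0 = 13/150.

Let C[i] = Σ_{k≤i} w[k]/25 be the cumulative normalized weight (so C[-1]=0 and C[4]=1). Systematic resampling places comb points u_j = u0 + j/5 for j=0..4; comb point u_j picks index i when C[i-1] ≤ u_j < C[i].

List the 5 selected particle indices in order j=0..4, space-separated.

C = [9/25, 17/25, 23/25, 1, 1]
j=0: u_0=13/150 ∈ [0, 9/25) → index 0
j=1: u_1=43/150 ∈ [0, 9/25) → index 0
j=2: u_2=73/150 ∈ [9/25, 17/25) → index 1
j=3: u_3=103/150 ∈ [17/25, 23/25) → index 2
j=4: u_4=133/150 ∈ [17/25, 23/25) → index 2

0 0 1 2 2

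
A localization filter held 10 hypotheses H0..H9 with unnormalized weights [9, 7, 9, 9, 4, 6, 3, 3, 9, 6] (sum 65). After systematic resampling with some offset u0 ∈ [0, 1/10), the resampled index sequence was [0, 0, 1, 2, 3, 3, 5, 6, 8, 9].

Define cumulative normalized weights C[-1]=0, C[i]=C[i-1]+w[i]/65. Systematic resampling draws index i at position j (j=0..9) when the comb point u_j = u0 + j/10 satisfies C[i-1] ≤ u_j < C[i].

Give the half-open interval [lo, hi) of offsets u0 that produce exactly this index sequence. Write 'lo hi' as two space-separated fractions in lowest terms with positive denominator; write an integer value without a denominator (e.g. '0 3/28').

C = [9/65, 16/65, 5/13, 34/65, 38/65, 44/65, 47/65, 10/13, 59/65, 1]
j=0 picked index 0: u0 ∈ [0, 9/65)
j=1 picked index 0: u0 ∈ [-1/10, 1/26)
j=2 picked index 1: u0 ∈ [-4/65, 3/65)
j=3 picked index 2: u0 ∈ [-7/130, 11/130)
j=4 picked index 3: u0 ∈ [-1/65, 8/65)
j=5 picked index 3: u0 ∈ [-3/26, 3/130)
j=6 picked index 5: u0 ∈ [-1/65, 1/13)
j=7 picked index 6: u0 ∈ [-3/130, 3/130)
j=8 picked index 8: u0 ∈ [-2/65, 7/65)
j=9 picked index 9: u0 ∈ [1/130, 1/10)
intersection: [1/130, 3/130)

1/130 3/130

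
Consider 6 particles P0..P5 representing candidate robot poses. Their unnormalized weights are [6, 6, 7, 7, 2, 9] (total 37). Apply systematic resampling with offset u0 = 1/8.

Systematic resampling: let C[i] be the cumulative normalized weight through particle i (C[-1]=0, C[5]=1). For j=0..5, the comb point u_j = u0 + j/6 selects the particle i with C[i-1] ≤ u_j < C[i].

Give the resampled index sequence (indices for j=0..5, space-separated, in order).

C = [6/37, 12/37, 19/37, 26/37, 28/37, 1]
j=0: u_0=1/8 ∈ [0, 6/37) → index 0
j=1: u_1=7/24 ∈ [6/37, 12/37) → index 1
j=2: u_2=11/24 ∈ [12/37, 19/37) → index 2
j=3: u_3=5/8 ∈ [19/37, 26/37) → index 3
j=4: u_4=19/24 ∈ [28/37, 1) → index 5
j=5: u_5=23/24 ∈ [28/37, 1) → index 5

0 1 2 3 5 5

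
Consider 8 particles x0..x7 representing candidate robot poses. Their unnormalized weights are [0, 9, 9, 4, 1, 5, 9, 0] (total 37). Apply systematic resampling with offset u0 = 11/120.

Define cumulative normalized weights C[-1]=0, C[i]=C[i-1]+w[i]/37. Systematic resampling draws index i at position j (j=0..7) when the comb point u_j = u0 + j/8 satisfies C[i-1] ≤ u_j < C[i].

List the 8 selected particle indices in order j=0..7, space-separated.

1 1 2 2 3 5 6 6

C = [0, 9/37, 18/37, 22/37, 23/37, 28/37, 1, 1]
j=0: u_0=11/120 ∈ [0, 9/37) → index 1
j=1: u_1=13/60 ∈ [0, 9/37) → index 1
j=2: u_2=41/120 ∈ [9/37, 18/37) → index 2
j=3: u_3=7/15 ∈ [9/37, 18/37) → index 2
j=4: u_4=71/120 ∈ [18/37, 22/37) → index 3
j=5: u_5=43/60 ∈ [23/37, 28/37) → index 5
j=6: u_6=101/120 ∈ [28/37, 1) → index 6
j=7: u_7=29/30 ∈ [28/37, 1) → index 6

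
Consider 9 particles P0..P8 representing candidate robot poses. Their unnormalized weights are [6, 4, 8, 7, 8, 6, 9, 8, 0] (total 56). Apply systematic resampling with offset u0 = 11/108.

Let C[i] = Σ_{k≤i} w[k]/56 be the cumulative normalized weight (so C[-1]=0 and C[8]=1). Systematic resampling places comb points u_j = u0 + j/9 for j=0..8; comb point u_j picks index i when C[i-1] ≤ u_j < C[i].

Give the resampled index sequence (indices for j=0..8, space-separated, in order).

C = [3/28, 5/28, 9/28, 25/56, 33/56, 39/56, 6/7, 1, 1]
j=0: u_0=11/108 ∈ [0, 3/28) → index 0
j=1: u_1=23/108 ∈ [5/28, 9/28) → index 2
j=2: u_2=35/108 ∈ [9/28, 25/56) → index 3
j=3: u_3=47/108 ∈ [9/28, 25/56) → index 3
j=4: u_4=59/108 ∈ [25/56, 33/56) → index 4
j=5: u_5=71/108 ∈ [33/56, 39/56) → index 5
j=6: u_6=83/108 ∈ [39/56, 6/7) → index 6
j=7: u_7=95/108 ∈ [6/7, 1) → index 7
j=8: u_8=107/108 ∈ [6/7, 1) → index 7

0 2 3 3 4 5 6 7 7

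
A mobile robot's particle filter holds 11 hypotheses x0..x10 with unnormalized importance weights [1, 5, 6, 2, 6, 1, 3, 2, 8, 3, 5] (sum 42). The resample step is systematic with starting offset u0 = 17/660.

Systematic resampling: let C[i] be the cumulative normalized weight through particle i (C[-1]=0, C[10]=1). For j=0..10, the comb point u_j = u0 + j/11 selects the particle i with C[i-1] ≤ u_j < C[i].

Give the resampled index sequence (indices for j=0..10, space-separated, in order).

C = [1/42, 1/7, 2/7, 1/3, 10/21, 1/2, 4/7, 13/21, 17/21, 37/42, 1]
j=0: u_0=17/660 ∈ [1/42, 1/7) → index 1
j=1: u_1=7/60 ∈ [1/42, 1/7) → index 1
j=2: u_2=137/660 ∈ [1/7, 2/7) → index 2
j=3: u_3=197/660 ∈ [2/7, 1/3) → index 3
j=4: u_4=257/660 ∈ [1/3, 10/21) → index 4
j=5: u_5=317/660 ∈ [10/21, 1/2) → index 5
j=6: u_6=377/660 ∈ [1/2, 4/7) → index 6
j=7: u_7=437/660 ∈ [13/21, 17/21) → index 8
j=8: u_8=497/660 ∈ [13/21, 17/21) → index 8
j=9: u_9=557/660 ∈ [17/21, 37/42) → index 9
j=10: u_10=617/660 ∈ [37/42, 1) → index 10

1 1 2 3 4 5 6 8 8 9 10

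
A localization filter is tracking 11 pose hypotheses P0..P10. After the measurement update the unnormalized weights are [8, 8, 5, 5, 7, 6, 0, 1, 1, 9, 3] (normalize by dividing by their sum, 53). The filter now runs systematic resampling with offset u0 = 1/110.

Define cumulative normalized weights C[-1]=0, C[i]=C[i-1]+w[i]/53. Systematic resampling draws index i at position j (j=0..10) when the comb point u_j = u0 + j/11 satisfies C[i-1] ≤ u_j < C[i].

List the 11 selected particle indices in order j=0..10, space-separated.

C = [8/53, 16/53, 21/53, 26/53, 33/53, 39/53, 39/53, 40/53, 41/53, 50/53, 1]
j=0: u_0=1/110 ∈ [0, 8/53) → index 0
j=1: u_1=1/10 ∈ [0, 8/53) → index 0
j=2: u_2=21/110 ∈ [8/53, 16/53) → index 1
j=3: u_3=31/110 ∈ [8/53, 16/53) → index 1
j=4: u_4=41/110 ∈ [16/53, 21/53) → index 2
j=5: u_5=51/110 ∈ [21/53, 26/53) → index 3
j=6: u_6=61/110 ∈ [26/53, 33/53) → index 4
j=7: u_7=71/110 ∈ [33/53, 39/53) → index 5
j=8: u_8=81/110 ∈ [39/53, 40/53) → index 7
j=9: u_9=91/110 ∈ [41/53, 50/53) → index 9
j=10: u_10=101/110 ∈ [41/53, 50/53) → index 9

0 0 1 1 2 3 4 5 7 9 9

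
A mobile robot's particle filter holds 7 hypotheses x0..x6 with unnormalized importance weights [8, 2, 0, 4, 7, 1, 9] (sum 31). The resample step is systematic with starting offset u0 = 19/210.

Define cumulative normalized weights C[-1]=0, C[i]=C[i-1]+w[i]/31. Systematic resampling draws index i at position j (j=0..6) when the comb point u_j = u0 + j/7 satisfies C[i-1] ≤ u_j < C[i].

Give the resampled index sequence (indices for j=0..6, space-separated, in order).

0 0 3 4 4 6 6

C = [8/31, 10/31, 10/31, 14/31, 21/31, 22/31, 1]
j=0: u_0=19/210 ∈ [0, 8/31) → index 0
j=1: u_1=7/30 ∈ [0, 8/31) → index 0
j=2: u_2=79/210 ∈ [10/31, 14/31) → index 3
j=3: u_3=109/210 ∈ [14/31, 21/31) → index 4
j=4: u_4=139/210 ∈ [14/31, 21/31) → index 4
j=5: u_5=169/210 ∈ [22/31, 1) → index 6
j=6: u_6=199/210 ∈ [22/31, 1) → index 6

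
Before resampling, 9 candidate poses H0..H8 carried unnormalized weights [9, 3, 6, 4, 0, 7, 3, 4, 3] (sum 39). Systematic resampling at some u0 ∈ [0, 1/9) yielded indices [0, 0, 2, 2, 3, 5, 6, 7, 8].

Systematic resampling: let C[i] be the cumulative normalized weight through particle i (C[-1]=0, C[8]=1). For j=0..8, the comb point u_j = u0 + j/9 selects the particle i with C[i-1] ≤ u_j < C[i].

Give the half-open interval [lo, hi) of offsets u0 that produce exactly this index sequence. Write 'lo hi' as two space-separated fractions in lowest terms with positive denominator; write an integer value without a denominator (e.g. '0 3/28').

10/117 1/9

C = [3/13, 4/13, 6/13, 22/39, 22/39, 29/39, 32/39, 12/13, 1]
j=0 picked index 0: u0 ∈ [0, 3/13)
j=1 picked index 0: u0 ∈ [-1/9, 14/117)
j=2 picked index 2: u0 ∈ [10/117, 28/117)
j=3 picked index 2: u0 ∈ [-1/39, 5/39)
j=4 picked index 3: u0 ∈ [2/117, 14/117)
j=5 picked index 5: u0 ∈ [1/117, 22/117)
j=6 picked index 6: u0 ∈ [1/13, 2/13)
j=7 picked index 7: u0 ∈ [5/117, 17/117)
j=8 picked index 8: u0 ∈ [4/117, 1/9)
intersection: [10/117, 1/9)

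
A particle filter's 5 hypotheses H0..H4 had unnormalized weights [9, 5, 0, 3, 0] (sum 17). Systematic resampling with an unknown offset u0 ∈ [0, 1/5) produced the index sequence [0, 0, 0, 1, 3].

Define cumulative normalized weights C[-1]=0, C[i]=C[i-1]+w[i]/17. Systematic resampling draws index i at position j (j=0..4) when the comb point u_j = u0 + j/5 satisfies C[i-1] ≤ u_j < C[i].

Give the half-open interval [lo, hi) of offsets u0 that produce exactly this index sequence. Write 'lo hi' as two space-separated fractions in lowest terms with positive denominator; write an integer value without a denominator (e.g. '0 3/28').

2/85 11/85

C = [9/17, 14/17, 14/17, 1, 1]
j=0 picked index 0: u0 ∈ [0, 9/17)
j=1 picked index 0: u0 ∈ [-1/5, 28/85)
j=2 picked index 0: u0 ∈ [-2/5, 11/85)
j=3 picked index 1: u0 ∈ [-6/85, 19/85)
j=4 picked index 3: u0 ∈ [2/85, 1/5)
intersection: [2/85, 11/85)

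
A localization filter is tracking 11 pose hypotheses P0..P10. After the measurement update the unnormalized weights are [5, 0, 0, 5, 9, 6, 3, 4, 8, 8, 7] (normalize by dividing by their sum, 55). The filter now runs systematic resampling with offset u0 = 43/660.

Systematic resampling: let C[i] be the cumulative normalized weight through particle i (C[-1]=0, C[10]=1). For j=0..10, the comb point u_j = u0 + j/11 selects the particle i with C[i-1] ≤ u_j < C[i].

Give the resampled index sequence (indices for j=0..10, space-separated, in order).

0 3 4 4 5 7 8 8 9 10 10

C = [1/11, 1/11, 1/11, 2/11, 19/55, 5/11, 28/55, 32/55, 8/11, 48/55, 1]
j=0: u_0=43/660 ∈ [0, 1/11) → index 0
j=1: u_1=103/660 ∈ [1/11, 2/11) → index 3
j=2: u_2=163/660 ∈ [2/11, 19/55) → index 4
j=3: u_3=223/660 ∈ [2/11, 19/55) → index 4
j=4: u_4=283/660 ∈ [19/55, 5/11) → index 5
j=5: u_5=343/660 ∈ [28/55, 32/55) → index 7
j=6: u_6=403/660 ∈ [32/55, 8/11) → index 8
j=7: u_7=463/660 ∈ [32/55, 8/11) → index 8
j=8: u_8=523/660 ∈ [8/11, 48/55) → index 9
j=9: u_9=53/60 ∈ [48/55, 1) → index 10
j=10: u_10=643/660 ∈ [48/55, 1) → index 10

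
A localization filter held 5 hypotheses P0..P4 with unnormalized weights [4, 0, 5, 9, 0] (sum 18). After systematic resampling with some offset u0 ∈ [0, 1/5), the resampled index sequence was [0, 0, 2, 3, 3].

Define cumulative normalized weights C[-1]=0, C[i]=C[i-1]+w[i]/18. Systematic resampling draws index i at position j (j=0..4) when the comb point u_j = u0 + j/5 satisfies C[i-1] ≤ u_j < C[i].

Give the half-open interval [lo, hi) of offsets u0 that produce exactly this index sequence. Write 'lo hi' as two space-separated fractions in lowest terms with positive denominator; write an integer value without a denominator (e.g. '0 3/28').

C = [2/9, 2/9, 1/2, 1, 1]
j=0 picked index 0: u0 ∈ [0, 2/9)
j=1 picked index 0: u0 ∈ [-1/5, 1/45)
j=2 picked index 2: u0 ∈ [-8/45, 1/10)
j=3 picked index 3: u0 ∈ [-1/10, 2/5)
j=4 picked index 3: u0 ∈ [-3/10, 1/5)
intersection: [0, 1/45)

0 1/45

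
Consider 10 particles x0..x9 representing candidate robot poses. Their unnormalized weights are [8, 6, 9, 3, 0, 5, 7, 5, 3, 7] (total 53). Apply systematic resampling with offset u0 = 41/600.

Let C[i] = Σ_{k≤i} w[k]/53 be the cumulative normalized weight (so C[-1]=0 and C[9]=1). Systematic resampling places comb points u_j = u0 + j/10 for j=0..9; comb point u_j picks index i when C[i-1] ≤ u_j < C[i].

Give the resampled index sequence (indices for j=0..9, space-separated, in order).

C = [8/53, 14/53, 23/53, 26/53, 26/53, 31/53, 38/53, 43/53, 46/53, 1]
j=0: u_0=41/600 ∈ [0, 8/53) → index 0
j=1: u_1=101/600 ∈ [8/53, 14/53) → index 1
j=2: u_2=161/600 ∈ [14/53, 23/53) → index 2
j=3: u_3=221/600 ∈ [14/53, 23/53) → index 2
j=4: u_4=281/600 ∈ [23/53, 26/53) → index 3
j=5: u_5=341/600 ∈ [26/53, 31/53) → index 5
j=6: u_6=401/600 ∈ [31/53, 38/53) → index 6
j=7: u_7=461/600 ∈ [38/53, 43/53) → index 7
j=8: u_8=521/600 ∈ [46/53, 1) → index 9
j=9: u_9=581/600 ∈ [46/53, 1) → index 9

0 1 2 2 3 5 6 7 9 9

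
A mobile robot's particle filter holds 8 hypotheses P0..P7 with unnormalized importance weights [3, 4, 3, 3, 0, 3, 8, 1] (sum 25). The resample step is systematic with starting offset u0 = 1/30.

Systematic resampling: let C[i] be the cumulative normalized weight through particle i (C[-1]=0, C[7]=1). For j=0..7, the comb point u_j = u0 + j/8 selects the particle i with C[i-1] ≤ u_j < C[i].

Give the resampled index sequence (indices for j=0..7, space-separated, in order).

0 1 2 3 5 6 6 6

C = [3/25, 7/25, 2/5, 13/25, 13/25, 16/25, 24/25, 1]
j=0: u_0=1/30 ∈ [0, 3/25) → index 0
j=1: u_1=19/120 ∈ [3/25, 7/25) → index 1
j=2: u_2=17/60 ∈ [7/25, 2/5) → index 2
j=3: u_3=49/120 ∈ [2/5, 13/25) → index 3
j=4: u_4=8/15 ∈ [13/25, 16/25) → index 5
j=5: u_5=79/120 ∈ [16/25, 24/25) → index 6
j=6: u_6=47/60 ∈ [16/25, 24/25) → index 6
j=7: u_7=109/120 ∈ [16/25, 24/25) → index 6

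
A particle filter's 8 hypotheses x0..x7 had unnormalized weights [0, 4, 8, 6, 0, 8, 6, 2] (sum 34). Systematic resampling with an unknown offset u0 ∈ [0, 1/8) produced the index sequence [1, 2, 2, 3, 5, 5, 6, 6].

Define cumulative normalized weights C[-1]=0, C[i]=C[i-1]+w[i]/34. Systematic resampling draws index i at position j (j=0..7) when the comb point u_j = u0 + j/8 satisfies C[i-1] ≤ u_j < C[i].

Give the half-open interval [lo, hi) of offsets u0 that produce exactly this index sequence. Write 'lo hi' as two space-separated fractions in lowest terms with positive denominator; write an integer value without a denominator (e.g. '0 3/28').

1/34 9/136

C = [0, 2/17, 6/17, 9/17, 9/17, 13/17, 16/17, 1]
j=0 picked index 1: u0 ∈ [0, 2/17)
j=1 picked index 2: u0 ∈ [-1/136, 31/136)
j=2 picked index 2: u0 ∈ [-9/68, 7/68)
j=3 picked index 3: u0 ∈ [-3/136, 21/136)
j=4 picked index 5: u0 ∈ [1/34, 9/34)
j=5 picked index 5: u0 ∈ [-13/136, 19/136)
j=6 picked index 6: u0 ∈ [1/68, 13/68)
j=7 picked index 6: u0 ∈ [-15/136, 9/136)
intersection: [1/34, 9/136)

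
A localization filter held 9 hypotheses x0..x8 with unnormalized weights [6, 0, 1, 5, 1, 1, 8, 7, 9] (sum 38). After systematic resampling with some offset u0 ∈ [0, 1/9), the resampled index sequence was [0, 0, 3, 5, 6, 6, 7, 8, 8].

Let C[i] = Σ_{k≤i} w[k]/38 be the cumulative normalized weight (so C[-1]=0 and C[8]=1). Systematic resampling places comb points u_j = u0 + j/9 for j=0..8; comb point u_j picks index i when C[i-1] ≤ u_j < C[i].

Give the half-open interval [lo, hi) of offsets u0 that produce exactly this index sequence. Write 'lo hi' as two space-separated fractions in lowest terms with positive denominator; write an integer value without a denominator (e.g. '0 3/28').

1/114 4/171

C = [3/19, 3/19, 7/38, 6/19, 13/38, 7/19, 11/19, 29/38, 1]
j=0 picked index 0: u0 ∈ [0, 3/19)
j=1 picked index 0: u0 ∈ [-1/9, 8/171)
j=2 picked index 3: u0 ∈ [-13/342, 16/171)
j=3 picked index 5: u0 ∈ [1/114, 2/57)
j=4 picked index 6: u0 ∈ [-13/171, 23/171)
j=5 picked index 6: u0 ∈ [-32/171, 4/171)
j=6 picked index 7: u0 ∈ [-5/57, 11/114)
j=7 picked index 8: u0 ∈ [-5/342, 2/9)
j=8 picked index 8: u0 ∈ [-43/342, 1/9)
intersection: [1/114, 4/171)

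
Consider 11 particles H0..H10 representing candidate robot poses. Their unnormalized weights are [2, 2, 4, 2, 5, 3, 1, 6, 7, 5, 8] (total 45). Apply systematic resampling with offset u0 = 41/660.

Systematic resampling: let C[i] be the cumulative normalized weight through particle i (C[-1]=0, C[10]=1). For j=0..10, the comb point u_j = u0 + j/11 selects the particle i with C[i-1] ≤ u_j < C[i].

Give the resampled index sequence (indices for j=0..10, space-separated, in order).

C = [2/45, 4/45, 8/45, 2/9, 1/3, 2/5, 19/45, 5/9, 32/45, 37/45, 1]
j=0: u_0=41/660 ∈ [2/45, 4/45) → index 1
j=1: u_1=101/660 ∈ [4/45, 8/45) → index 2
j=2: u_2=161/660 ∈ [2/9, 1/3) → index 4
j=3: u_3=221/660 ∈ [1/3, 2/5) → index 5
j=4: u_4=281/660 ∈ [19/45, 5/9) → index 7
j=5: u_5=31/60 ∈ [19/45, 5/9) → index 7
j=6: u_6=401/660 ∈ [5/9, 32/45) → index 8
j=7: u_7=461/660 ∈ [5/9, 32/45) → index 8
j=8: u_8=521/660 ∈ [32/45, 37/45) → index 9
j=9: u_9=581/660 ∈ [37/45, 1) → index 10
j=10: u_10=641/660 ∈ [37/45, 1) → index 10

1 2 4 5 7 7 8 8 9 10 10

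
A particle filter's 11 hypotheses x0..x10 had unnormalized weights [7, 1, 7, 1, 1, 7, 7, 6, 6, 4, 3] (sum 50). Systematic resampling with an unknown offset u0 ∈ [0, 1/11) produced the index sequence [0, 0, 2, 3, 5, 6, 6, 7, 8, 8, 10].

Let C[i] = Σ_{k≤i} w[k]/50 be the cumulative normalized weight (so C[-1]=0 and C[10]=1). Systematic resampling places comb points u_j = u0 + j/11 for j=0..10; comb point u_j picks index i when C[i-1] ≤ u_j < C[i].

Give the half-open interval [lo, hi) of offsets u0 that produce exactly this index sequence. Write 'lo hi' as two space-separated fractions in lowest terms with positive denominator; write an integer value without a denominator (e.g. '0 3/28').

17/550 23/550

C = [7/50, 4/25, 3/10, 8/25, 17/50, 12/25, 31/50, 37/50, 43/50, 47/50, 1]
j=0 picked index 0: u0 ∈ [0, 7/50)
j=1 picked index 0: u0 ∈ [-1/11, 27/550)
j=2 picked index 2: u0 ∈ [-6/275, 13/110)
j=3 picked index 3: u0 ∈ [3/110, 13/275)
j=4 picked index 5: u0 ∈ [-13/550, 32/275)
j=5 picked index 6: u0 ∈ [7/275, 91/550)
j=6 picked index 6: u0 ∈ [-18/275, 41/550)
j=7 picked index 7: u0 ∈ [-9/550, 57/550)
j=8 picked index 8: u0 ∈ [7/550, 73/550)
j=9 picked index 8: u0 ∈ [-43/550, 23/550)
j=10 picked index 10: u0 ∈ [17/550, 1/11)
intersection: [17/550, 23/550)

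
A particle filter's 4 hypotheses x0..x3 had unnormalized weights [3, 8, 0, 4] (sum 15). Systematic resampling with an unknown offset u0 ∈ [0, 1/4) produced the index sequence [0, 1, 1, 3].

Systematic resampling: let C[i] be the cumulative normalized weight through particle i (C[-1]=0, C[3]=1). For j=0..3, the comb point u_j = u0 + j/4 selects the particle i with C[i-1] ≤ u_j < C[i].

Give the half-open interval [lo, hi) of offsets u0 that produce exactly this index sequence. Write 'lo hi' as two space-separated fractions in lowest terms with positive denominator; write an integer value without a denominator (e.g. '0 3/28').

0 1/5

C = [1/5, 11/15, 11/15, 1]
j=0 picked index 0: u0 ∈ [0, 1/5)
j=1 picked index 1: u0 ∈ [-1/20, 29/60)
j=2 picked index 1: u0 ∈ [-3/10, 7/30)
j=3 picked index 3: u0 ∈ [-1/60, 1/4)
intersection: [0, 1/5)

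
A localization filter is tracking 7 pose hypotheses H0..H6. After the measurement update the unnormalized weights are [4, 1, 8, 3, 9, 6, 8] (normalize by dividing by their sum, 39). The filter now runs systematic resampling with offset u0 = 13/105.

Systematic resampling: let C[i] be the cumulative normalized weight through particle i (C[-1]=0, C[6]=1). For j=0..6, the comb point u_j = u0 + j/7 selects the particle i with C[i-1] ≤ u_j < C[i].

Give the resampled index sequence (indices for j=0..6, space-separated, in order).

1 2 3 4 5 6 6

C = [4/39, 5/39, 1/3, 16/39, 25/39, 31/39, 1]
j=0: u_0=13/105 ∈ [4/39, 5/39) → index 1
j=1: u_1=4/15 ∈ [5/39, 1/3) → index 2
j=2: u_2=43/105 ∈ [1/3, 16/39) → index 3
j=3: u_3=58/105 ∈ [16/39, 25/39) → index 4
j=4: u_4=73/105 ∈ [25/39, 31/39) → index 5
j=5: u_5=88/105 ∈ [31/39, 1) → index 6
j=6: u_6=103/105 ∈ [31/39, 1) → index 6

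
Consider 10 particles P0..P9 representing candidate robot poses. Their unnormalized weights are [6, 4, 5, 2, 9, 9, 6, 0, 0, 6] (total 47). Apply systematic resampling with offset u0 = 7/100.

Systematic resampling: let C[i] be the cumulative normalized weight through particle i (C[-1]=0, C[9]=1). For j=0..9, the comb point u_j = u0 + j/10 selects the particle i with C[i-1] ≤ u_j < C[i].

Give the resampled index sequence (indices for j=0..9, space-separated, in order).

C = [6/47, 10/47, 15/47, 17/47, 26/47, 35/47, 41/47, 41/47, 41/47, 1]
j=0: u_0=7/100 ∈ [0, 6/47) → index 0
j=1: u_1=17/100 ∈ [6/47, 10/47) → index 1
j=2: u_2=27/100 ∈ [10/47, 15/47) → index 2
j=3: u_3=37/100 ∈ [17/47, 26/47) → index 4
j=4: u_4=47/100 ∈ [17/47, 26/47) → index 4
j=5: u_5=57/100 ∈ [26/47, 35/47) → index 5
j=6: u_6=67/100 ∈ [26/47, 35/47) → index 5
j=7: u_7=77/100 ∈ [35/47, 41/47) → index 6
j=8: u_8=87/100 ∈ [35/47, 41/47) → index 6
j=9: u_9=97/100 ∈ [41/47, 1) → index 9

0 1 2 4 4 5 5 6 6 9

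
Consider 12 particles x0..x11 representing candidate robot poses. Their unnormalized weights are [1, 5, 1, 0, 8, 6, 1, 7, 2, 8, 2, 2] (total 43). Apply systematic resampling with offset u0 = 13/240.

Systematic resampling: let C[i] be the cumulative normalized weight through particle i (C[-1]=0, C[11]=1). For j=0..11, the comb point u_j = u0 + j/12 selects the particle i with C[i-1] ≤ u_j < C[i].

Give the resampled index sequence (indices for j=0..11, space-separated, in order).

C = [1/43, 6/43, 7/43, 7/43, 15/43, 21/43, 22/43, 29/43, 31/43, 39/43, 41/43, 1]
j=0: u_0=13/240 ∈ [1/43, 6/43) → index 1
j=1: u_1=11/80 ∈ [1/43, 6/43) → index 1
j=2: u_2=53/240 ∈ [7/43, 15/43) → index 4
j=3: u_3=73/240 ∈ [7/43, 15/43) → index 4
j=4: u_4=31/80 ∈ [15/43, 21/43) → index 5
j=5: u_5=113/240 ∈ [15/43, 21/43) → index 5
j=6: u_6=133/240 ∈ [22/43, 29/43) → index 7
j=7: u_7=51/80 ∈ [22/43, 29/43) → index 7
j=8: u_8=173/240 ∈ [29/43, 31/43) → index 8
j=9: u_9=193/240 ∈ [31/43, 39/43) → index 9
j=10: u_10=71/80 ∈ [31/43, 39/43) → index 9
j=11: u_11=233/240 ∈ [41/43, 1) → index 11

1 1 4 4 5 5 7 7 8 9 9 11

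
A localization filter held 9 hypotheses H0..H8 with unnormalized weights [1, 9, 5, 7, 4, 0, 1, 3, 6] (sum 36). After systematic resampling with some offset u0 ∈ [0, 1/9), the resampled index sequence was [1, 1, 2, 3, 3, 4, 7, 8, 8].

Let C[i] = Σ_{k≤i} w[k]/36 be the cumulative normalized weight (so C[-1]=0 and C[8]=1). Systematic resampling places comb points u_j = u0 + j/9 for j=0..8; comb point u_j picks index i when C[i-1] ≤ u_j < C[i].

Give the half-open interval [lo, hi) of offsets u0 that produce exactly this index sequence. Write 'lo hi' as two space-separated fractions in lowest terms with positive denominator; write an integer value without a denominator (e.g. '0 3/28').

1/12 1/9

C = [1/36, 5/18, 5/12, 11/18, 13/18, 13/18, 3/4, 5/6, 1]
j=0 picked index 1: u0 ∈ [1/36, 5/18)
j=1 picked index 1: u0 ∈ [-1/12, 1/6)
j=2 picked index 2: u0 ∈ [1/18, 7/36)
j=3 picked index 3: u0 ∈ [1/12, 5/18)
j=4 picked index 3: u0 ∈ [-1/36, 1/6)
j=5 picked index 4: u0 ∈ [1/18, 1/6)
j=6 picked index 7: u0 ∈ [1/12, 1/6)
j=7 picked index 8: u0 ∈ [1/18, 2/9)
j=8 picked index 8: u0 ∈ [-1/18, 1/9)
intersection: [1/12, 1/9)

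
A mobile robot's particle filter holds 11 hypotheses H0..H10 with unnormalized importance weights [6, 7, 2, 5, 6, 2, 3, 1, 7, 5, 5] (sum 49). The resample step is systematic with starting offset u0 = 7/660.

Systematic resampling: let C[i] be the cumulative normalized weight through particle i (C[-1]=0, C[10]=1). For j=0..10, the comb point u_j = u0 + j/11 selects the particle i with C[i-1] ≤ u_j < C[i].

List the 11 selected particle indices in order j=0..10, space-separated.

C = [6/49, 13/49, 15/49, 20/49, 26/49, 4/7, 31/49, 32/49, 39/49, 44/49, 1]
j=0: u_0=7/660 ∈ [0, 6/49) → index 0
j=1: u_1=67/660 ∈ [0, 6/49) → index 0
j=2: u_2=127/660 ∈ [6/49, 13/49) → index 1
j=3: u_3=17/60 ∈ [13/49, 15/49) → index 2
j=4: u_4=247/660 ∈ [15/49, 20/49) → index 3
j=5: u_5=307/660 ∈ [20/49, 26/49) → index 4
j=6: u_6=367/660 ∈ [26/49, 4/7) → index 5
j=7: u_7=427/660 ∈ [31/49, 32/49) → index 7
j=8: u_8=487/660 ∈ [32/49, 39/49) → index 8
j=9: u_9=547/660 ∈ [39/49, 44/49) → index 9
j=10: u_10=607/660 ∈ [44/49, 1) → index 10

0 0 1 2 3 4 5 7 8 9 10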